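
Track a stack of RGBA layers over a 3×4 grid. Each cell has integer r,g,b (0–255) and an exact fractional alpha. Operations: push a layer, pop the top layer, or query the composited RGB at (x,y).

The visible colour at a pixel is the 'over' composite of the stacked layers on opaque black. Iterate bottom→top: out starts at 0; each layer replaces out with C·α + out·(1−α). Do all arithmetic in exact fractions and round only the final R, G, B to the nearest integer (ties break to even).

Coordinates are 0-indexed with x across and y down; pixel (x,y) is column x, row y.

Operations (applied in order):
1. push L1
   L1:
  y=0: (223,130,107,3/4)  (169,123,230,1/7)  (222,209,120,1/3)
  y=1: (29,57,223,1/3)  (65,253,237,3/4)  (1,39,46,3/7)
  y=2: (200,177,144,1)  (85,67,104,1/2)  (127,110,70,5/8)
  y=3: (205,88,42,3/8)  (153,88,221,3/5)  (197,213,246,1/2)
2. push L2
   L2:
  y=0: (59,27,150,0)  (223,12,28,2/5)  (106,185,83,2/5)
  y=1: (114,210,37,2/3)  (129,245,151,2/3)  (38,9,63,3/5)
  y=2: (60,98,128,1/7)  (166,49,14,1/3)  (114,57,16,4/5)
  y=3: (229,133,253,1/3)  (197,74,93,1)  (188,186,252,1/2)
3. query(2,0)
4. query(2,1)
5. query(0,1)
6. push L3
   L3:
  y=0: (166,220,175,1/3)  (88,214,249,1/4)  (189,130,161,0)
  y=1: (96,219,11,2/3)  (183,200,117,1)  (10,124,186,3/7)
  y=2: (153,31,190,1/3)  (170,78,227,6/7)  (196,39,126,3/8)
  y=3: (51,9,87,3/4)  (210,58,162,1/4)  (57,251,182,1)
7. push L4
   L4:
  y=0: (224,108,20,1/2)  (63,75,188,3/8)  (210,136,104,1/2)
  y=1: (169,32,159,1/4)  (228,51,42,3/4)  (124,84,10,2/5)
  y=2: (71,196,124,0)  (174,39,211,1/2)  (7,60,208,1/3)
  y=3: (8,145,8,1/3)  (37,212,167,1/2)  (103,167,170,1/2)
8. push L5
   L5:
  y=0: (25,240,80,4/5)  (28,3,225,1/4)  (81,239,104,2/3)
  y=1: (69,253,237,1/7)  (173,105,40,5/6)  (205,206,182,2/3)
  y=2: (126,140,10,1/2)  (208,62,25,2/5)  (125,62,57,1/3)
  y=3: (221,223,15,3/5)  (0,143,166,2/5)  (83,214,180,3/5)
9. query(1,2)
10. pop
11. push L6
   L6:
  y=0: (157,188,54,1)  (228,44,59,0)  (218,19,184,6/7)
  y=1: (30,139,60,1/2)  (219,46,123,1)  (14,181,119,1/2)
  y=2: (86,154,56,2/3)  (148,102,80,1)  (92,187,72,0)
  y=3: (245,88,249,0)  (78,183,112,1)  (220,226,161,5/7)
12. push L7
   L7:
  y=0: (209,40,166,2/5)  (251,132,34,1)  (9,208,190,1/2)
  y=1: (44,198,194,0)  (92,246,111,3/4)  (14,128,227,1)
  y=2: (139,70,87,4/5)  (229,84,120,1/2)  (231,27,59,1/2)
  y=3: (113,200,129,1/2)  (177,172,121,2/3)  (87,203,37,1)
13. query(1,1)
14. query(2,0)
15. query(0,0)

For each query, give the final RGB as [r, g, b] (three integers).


(2,0) stack=L1,L2; from [0,0,0]:
L1 α=1/3: [74, 209/3, 40]
L2 α=2/5: [434/5, 579/5, 286/5]
= [87, 116, 57]

at x=2,y=1 over L1,L2:
after L1 α=3/7: [3/7, 117/7, 138/7]
after L2 α=3/5: [804/35, 423/35, 1599/35]
→ [23, 12, 46]

at x=0,y=1 over L1,L2:
after L1 α=1/3: [29/3, 19, 223/3]
after L2 α=2/3: [713/9, 439/3, 445/9]
= [79, 146, 49]

query (1,2) [L1,L2,L3,L4,L5] — begin 0,0,0
+L1 (α=1/2) → [85/2, 67/2, 52]
+L2 (α=1/3) → [251/3, 116/3, 118/3]
+L3 (α=6/7) → [473/3, 1520/21, 4204/21]
+L4 (α=1/2) → [995/6, 2339/42, 8635/42]
+L5 (α=2/5) → [1827/10, 815/14, 1867/14]
rounded: [183, 58, 133]

at x=1,y=1 over L1,L2,L3,L4,L6,L7:
after L1 α=3/4: [195/4, 759/4, 711/4]
after L2 α=2/3: [409/4, 2719/12, 1919/12]
after L3 α=1: [183, 200, 117]
after L4 α=3/4: [867/4, 353/4, 243/4]
after L6 α=1: [219, 46, 123]
after L7 α=3/4: [495/4, 196, 114]
= [124, 196, 114]

query (2,0) [L1,L2,L3,L4,L6,L7] — begin 0,0,0
after L1 α=1/3: [74, 209/3, 40]
after L2 α=2/5: [434/5, 579/5, 286/5]
after L3 α=0: [434/5, 579/5, 286/5]
after L4 α=1/2: [742/5, 1259/10, 403/5]
after L6 α=6/7: [7282/35, 2399/70, 5923/35]
after L7 α=1/2: [7597/70, 16959/140, 12573/70]
→ [109, 121, 180]

query (0,0) [L1,L2,L3,L4,L6,L7] — begin 0,0,0
after L1 α=3/4: [669/4, 195/2, 321/4]
after L2 α=0: [669/4, 195/2, 321/4]
after L3 α=1/3: [1001/6, 415/3, 671/6]
after L4 α=1/2: [2345/12, 739/6, 791/12]
after L6 α=1: [157, 188, 54]
after L7 α=2/5: [889/5, 644/5, 494/5]
→ [178, 129, 99]


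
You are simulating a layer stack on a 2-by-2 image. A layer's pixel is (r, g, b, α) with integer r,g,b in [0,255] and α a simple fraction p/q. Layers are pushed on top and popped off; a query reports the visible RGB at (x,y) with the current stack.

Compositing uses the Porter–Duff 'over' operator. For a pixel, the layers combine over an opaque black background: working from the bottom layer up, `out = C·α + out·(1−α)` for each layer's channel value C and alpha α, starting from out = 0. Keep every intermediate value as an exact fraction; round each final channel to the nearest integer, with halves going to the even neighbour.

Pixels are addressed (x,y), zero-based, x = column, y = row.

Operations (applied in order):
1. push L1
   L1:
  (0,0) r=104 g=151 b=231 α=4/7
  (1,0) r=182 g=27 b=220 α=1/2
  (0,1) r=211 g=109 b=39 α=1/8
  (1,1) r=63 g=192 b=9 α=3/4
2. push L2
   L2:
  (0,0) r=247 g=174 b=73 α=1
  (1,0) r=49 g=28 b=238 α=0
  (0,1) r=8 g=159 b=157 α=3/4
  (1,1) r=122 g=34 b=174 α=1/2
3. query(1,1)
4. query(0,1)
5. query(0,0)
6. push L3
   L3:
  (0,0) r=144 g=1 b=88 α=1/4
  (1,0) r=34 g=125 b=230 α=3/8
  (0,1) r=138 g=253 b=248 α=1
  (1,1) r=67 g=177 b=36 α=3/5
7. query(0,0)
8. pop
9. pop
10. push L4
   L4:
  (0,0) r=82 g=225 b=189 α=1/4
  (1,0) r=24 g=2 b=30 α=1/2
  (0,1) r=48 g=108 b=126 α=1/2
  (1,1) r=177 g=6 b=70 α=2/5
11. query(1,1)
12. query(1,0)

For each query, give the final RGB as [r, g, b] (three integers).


at x=1,y=1 over L1,L2:
+L1 (α=3/4) → [189/4, 144, 27/4]
+L2 (α=1/2) → [677/8, 89, 723/8]
→ [85, 89, 90]

(0,1) stack=L1,L2; from [0,0,0]:
L1 α=1/8: [211/8, 109/8, 39/8]
L2 α=3/4: [403/32, 3925/32, 3807/32]
= [13, 123, 119]

(0,0) stack=L1,L2; from [0,0,0]:
after L1 α=4/7: [416/7, 604/7, 132]
after L2 α=1: [247, 174, 73]
= [247, 174, 73]

query (0,0) [L1,L2,L3] — begin 0,0,0
L1 α=4/7: [416/7, 604/7, 132]
L2 α=1: [247, 174, 73]
L3 α=1/4: [885/4, 523/4, 307/4]
= [221, 131, 77]

query (1,1) [L1,L4] — begin 0,0,0
+L1 (α=3/4) → [189/4, 144, 27/4]
+L4 (α=2/5) → [1983/20, 444/5, 641/20]
rounded: [99, 89, 32]

query (1,0) [L1,L4] — begin 0,0,0
+L1 (α=1/2) → [91, 27/2, 110]
+L4 (α=1/2) → [115/2, 31/4, 70]
rounded: [58, 8, 70]


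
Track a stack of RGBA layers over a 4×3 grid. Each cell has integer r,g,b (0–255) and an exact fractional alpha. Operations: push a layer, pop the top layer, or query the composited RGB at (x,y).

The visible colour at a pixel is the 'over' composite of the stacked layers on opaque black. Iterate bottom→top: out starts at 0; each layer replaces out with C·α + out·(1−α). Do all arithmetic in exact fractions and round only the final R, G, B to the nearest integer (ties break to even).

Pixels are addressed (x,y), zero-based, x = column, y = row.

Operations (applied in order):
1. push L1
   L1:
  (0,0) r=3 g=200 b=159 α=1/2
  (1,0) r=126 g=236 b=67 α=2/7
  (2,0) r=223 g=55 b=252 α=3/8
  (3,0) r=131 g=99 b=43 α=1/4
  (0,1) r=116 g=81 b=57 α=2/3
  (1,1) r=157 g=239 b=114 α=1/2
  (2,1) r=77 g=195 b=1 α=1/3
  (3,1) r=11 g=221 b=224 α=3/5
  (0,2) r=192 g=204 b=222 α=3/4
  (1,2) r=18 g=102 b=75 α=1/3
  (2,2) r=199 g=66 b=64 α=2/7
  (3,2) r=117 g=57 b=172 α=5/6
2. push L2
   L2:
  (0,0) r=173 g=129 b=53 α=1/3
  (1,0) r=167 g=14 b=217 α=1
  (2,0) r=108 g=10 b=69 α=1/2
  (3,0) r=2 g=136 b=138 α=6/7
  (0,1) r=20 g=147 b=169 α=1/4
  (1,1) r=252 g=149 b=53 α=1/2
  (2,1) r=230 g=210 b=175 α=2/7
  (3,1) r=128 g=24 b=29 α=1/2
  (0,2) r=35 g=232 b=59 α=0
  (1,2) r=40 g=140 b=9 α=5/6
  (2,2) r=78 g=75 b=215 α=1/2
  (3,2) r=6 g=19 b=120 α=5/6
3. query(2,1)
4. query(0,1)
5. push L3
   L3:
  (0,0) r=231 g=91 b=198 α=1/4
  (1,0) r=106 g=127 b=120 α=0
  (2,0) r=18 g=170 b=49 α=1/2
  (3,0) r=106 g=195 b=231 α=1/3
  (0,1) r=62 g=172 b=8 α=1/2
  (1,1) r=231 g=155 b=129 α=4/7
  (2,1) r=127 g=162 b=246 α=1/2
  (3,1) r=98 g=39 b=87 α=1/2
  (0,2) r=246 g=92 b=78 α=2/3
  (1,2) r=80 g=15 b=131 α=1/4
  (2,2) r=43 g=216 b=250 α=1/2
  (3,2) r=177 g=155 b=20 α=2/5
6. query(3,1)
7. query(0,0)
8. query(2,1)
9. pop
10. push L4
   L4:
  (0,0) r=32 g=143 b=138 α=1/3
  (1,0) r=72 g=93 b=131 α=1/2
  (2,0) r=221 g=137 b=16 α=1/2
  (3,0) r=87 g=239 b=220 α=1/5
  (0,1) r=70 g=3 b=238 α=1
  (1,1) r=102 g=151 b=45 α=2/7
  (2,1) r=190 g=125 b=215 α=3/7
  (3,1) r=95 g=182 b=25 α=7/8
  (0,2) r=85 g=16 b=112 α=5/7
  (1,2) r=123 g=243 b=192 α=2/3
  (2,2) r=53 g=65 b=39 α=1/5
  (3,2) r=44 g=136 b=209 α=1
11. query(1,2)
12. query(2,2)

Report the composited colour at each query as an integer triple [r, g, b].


(2,1) stack=L1,L2; from [0,0,0]:
+L1 (α=1/3) → [77/3, 65, 1/3]
+L2 (α=2/7) → [1765/21, 745/7, 1055/21]
→ [84, 106, 50]

at x=0,y=1 over L1,L2:
+L1 (α=2/3) → [232/3, 54, 38]
+L2 (α=1/4) → [63, 309/4, 283/4]
= [63, 77, 71]

at x=3,y=1 over L1,L2,L3:
after L1 α=3/5: [33/5, 663/5, 672/5]
after L2 α=1/2: [673/10, 783/10, 817/10]
after L3 α=1/2: [1653/20, 1173/20, 1687/20]
→ [83, 59, 84]

query (0,0) [L1,L2,L3] — begin 0,0,0
+L1 (α=1/2) → [3/2, 100, 159/2]
+L2 (α=1/3) → [176/3, 329/3, 212/3]
+L3 (α=1/4) → [407/4, 105, 205/2]
= [102, 105, 102]

query (2,1) [L1,L2,L3] — begin 0,0,0
+L1 (α=1/3) → [77/3, 65, 1/3]
+L2 (α=2/7) → [1765/21, 745/7, 1055/21]
+L3 (α=1/2) → [2216/21, 1879/14, 6221/42]
rounded: [106, 134, 148]

at x=1,y=2 over L1,L2,L4:
after L1 α=1/3: [6, 34, 25]
after L2 α=5/6: [103/3, 367/3, 35/3]
after L4 α=2/3: [841/9, 1825/9, 1187/9]
rounded: [93, 203, 132]

at x=2,y=2 over L1,L2,L4:
L1 α=2/7: [398/7, 132/7, 128/7]
L2 α=1/2: [472/7, 657/14, 1633/14]
L4 α=1/5: [2259/35, 1769/35, 3539/35]
= [65, 51, 101]


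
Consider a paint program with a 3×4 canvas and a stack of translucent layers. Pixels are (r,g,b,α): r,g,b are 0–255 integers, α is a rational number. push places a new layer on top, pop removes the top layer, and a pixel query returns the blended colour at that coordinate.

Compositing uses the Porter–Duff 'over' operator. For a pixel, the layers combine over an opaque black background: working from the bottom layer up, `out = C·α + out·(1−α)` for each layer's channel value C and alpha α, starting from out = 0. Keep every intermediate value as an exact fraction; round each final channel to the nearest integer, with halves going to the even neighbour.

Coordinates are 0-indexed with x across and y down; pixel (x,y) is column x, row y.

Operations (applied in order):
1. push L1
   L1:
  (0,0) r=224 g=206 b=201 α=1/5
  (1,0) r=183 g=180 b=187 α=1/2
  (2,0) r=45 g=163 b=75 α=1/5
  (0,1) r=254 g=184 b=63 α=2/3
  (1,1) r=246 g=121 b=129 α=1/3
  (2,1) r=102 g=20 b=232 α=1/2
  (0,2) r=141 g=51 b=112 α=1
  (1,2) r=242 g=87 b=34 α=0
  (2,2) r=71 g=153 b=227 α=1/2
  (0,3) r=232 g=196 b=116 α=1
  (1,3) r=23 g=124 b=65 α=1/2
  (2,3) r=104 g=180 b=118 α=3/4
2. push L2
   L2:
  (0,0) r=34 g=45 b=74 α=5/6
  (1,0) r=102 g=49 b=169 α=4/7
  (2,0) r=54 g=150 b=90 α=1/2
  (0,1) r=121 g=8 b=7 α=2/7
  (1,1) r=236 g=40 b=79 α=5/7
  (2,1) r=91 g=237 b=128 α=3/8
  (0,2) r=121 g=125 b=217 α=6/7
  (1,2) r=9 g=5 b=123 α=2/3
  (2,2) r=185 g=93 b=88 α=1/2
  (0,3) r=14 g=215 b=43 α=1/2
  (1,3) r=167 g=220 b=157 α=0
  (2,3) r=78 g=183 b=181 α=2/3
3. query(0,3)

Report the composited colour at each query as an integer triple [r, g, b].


(0,3) stack=L1,L2; from [0,0,0]:
+L1 (α=1) → [232, 196, 116]
+L2 (α=1/2) → [123, 411/2, 159/2]
rounded: [123, 206, 80]


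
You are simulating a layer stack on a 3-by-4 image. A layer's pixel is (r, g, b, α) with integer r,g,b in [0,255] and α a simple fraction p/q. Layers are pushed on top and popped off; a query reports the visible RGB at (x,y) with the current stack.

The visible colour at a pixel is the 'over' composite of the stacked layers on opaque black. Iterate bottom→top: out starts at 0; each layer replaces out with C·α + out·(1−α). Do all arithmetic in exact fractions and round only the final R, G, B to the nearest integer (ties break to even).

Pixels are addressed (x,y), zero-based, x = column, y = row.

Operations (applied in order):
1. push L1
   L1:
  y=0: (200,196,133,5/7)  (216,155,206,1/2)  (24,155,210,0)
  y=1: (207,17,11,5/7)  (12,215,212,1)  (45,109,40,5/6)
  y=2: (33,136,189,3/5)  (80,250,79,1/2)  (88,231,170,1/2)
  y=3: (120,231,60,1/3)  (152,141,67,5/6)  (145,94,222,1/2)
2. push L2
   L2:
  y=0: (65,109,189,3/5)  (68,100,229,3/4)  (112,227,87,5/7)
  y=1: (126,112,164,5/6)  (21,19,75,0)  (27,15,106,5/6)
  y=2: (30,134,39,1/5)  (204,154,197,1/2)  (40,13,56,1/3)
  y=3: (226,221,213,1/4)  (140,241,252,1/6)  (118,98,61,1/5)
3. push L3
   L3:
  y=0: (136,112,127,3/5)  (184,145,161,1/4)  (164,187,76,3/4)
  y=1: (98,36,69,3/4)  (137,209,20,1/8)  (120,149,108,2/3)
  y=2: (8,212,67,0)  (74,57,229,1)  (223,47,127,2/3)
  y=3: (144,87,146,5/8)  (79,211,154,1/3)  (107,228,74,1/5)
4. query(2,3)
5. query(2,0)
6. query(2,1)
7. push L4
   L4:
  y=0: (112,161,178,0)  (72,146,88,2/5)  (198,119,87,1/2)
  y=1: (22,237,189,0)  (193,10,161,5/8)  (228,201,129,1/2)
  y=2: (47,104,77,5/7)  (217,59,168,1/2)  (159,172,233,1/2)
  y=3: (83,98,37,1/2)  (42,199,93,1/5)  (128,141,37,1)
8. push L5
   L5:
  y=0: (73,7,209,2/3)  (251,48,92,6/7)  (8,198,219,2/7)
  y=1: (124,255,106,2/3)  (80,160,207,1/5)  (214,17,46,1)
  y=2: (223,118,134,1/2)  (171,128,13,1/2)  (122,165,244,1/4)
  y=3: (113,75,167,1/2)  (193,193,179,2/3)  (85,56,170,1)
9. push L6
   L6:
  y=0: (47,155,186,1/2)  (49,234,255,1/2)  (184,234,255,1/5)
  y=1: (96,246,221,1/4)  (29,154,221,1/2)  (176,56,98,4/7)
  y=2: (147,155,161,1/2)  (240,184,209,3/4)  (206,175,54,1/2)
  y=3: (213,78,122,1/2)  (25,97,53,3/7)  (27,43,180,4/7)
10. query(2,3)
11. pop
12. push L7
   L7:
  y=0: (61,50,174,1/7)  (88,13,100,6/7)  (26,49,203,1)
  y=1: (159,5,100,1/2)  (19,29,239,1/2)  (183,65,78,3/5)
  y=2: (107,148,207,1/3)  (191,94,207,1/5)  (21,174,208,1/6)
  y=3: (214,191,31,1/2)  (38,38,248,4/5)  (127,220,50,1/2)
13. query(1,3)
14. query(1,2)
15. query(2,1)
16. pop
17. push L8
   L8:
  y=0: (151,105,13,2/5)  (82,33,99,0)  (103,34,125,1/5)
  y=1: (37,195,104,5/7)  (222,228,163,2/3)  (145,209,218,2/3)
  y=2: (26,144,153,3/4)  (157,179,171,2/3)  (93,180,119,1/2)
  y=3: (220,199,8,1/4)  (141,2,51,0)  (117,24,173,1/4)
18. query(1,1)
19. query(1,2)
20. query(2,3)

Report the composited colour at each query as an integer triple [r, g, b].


query (2,3) [L1,L2,L3] — begin 0,0,0
+L1 (α=1/2) → [145/2, 47, 111]
+L2 (α=1/5) → [408/5, 286/5, 101]
+L3 (α=1/5) → [2167/25, 2284/25, 478/5]
rounded: [87, 91, 96]

(2,0) stack=L1,L2,L3; from [0,0,0]:
after L1 α=0: [0, 0, 0]
after L2 α=5/7: [80, 1135/7, 435/7]
after L3 α=3/4: [143, 2531/14, 2031/28]
rounded: [143, 181, 73]

(2,1) stack=L1,L2,L3; from [0,0,0]:
+L1 (α=5/6) → [75/2, 545/6, 100/3]
+L2 (α=5/6) → [115/4, 995/36, 845/9]
+L3 (α=2/3) → [1075/12, 11723/108, 2789/27]
→ [90, 109, 103]

at x=2,y=3 over L1,L2,L3,L4,L5,L6:
+L1 (α=1/2) → [145/2, 47, 111]
+L2 (α=1/5) → [408/5, 286/5, 101]
+L3 (α=1/5) → [2167/25, 2284/25, 478/5]
+L4 (α=1) → [128, 141, 37]
+L5 (α=1) → [85, 56, 170]
+L6 (α=4/7) → [363/7, 340/7, 1230/7]
→ [52, 49, 176]

(1,3) stack=L1,L2,L3,L4,L5,L7; from [0,0,0]:
L1 α=5/6: [380/3, 235/2, 335/6]
L2 α=1/6: [1160/9, 1657/12, 3187/36]
L3 α=1/3: [3031/27, 2923/18, 5959/54]
L4 α=1/5: [13258/135, 7637/45, 14429/135]
L5 α=2/3: [65368/405, 25007/135, 62759/405]
L7 α=4/5: [126928/2025, 45527/675, 464519/2025]
→ [63, 67, 229]

at x=1,y=2 over L1,L2,L3,L4,L5,L7:
+L1 (α=1/2) → [40, 125, 79/2]
+L2 (α=1/2) → [122, 279/2, 473/4]
+L3 (α=1) → [74, 57, 229]
+L4 (α=1/2) → [291/2, 58, 397/2]
+L5 (α=1/2) → [633/4, 93, 423/4]
+L7 (α=1/5) → [824/5, 466/5, 126]
rounded: [165, 93, 126]

(2,1) stack=L1,L2,L3,L4,L5,L7; from [0,0,0]:
L1 α=5/6: [75/2, 545/6, 100/3]
L2 α=5/6: [115/4, 995/36, 845/9]
L3 α=2/3: [1075/12, 11723/108, 2789/27]
L4 α=1/2: [3811/24, 33431/216, 3136/27]
L5 α=1: [214, 17, 46]
L7 α=3/5: [977/5, 229/5, 326/5]
rounded: [195, 46, 65]

(1,1) stack=L1,L2,L3,L4,L5,L8; from [0,0,0]:
L1 α=1: [12, 215, 212]
L2 α=0: [12, 215, 212]
L3 α=1/8: [221/8, 857/4, 188]
L4 α=5/8: [8383/64, 2771/32, 1369/8]
L5 α=1/5: [9663/80, 4051/40, 1783/10]
L8 α=2/3: [15061/80, 22291/120, 1681/10]
→ [188, 186, 168]

at x=1,y=2 over L1,L2,L3,L4,L5,L8:
+L1 (α=1/2) → [40, 125, 79/2]
+L2 (α=1/2) → [122, 279/2, 473/4]
+L3 (α=1) → [74, 57, 229]
+L4 (α=1/2) → [291/2, 58, 397/2]
+L5 (α=1/2) → [633/4, 93, 423/4]
+L8 (α=2/3) → [1889/12, 451/3, 597/4]
= [157, 150, 149]

at x=2,y=3 over L1,L2,L3,L4,L5,L8:
L1 α=1/2: [145/2, 47, 111]
L2 α=1/5: [408/5, 286/5, 101]
L3 α=1/5: [2167/25, 2284/25, 478/5]
L4 α=1: [128, 141, 37]
L5 α=1: [85, 56, 170]
L8 α=1/4: [93, 48, 683/4]
= [93, 48, 171]


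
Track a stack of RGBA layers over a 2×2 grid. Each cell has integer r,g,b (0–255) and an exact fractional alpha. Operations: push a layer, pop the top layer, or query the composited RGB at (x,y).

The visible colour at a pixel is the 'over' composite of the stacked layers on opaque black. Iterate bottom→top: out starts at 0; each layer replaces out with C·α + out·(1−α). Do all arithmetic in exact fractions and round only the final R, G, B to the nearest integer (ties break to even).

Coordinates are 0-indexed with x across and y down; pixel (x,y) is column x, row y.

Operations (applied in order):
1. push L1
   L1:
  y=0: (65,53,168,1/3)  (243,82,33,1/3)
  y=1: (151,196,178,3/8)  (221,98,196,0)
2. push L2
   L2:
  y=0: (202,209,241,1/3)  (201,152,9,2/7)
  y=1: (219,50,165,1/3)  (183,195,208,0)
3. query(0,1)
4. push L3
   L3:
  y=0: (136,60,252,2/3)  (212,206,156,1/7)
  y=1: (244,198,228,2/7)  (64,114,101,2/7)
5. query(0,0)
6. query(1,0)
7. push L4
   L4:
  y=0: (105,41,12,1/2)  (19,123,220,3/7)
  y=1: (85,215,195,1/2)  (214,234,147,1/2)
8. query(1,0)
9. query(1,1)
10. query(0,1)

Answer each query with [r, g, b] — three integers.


(0,1) stack=L1,L2; from [0,0,0]:
+L1 (α=3/8) → [453/8, 147/2, 267/4]
+L2 (α=1/3) → [443/4, 197/3, 199/2]
→ [111, 66, 100]

query (0,0) [L1,L2,L3] — begin 0,0,0
after L1 α=1/3: [65/3, 53/3, 56]
after L2 α=1/3: [736/9, 733/9, 353/3]
after L3 α=2/3: [3184/27, 1813/27, 1865/9]
rounded: [118, 67, 207]

at x=1,y=0 over L1,L2,L3:
after L1 α=1/3: [81, 82/3, 11]
after L2 α=2/7: [807/7, 1322/21, 73/7]
after L3 α=1/7: [6326/49, 4086/49, 1530/49]
→ [129, 83, 31]

query (1,0) [L1,L2,L3,L4] — begin 0,0,0
+L1 (α=1/3) → [81, 82/3, 11]
+L2 (α=2/7) → [807/7, 1322/21, 73/7]
+L3 (α=1/7) → [6326/49, 4086/49, 1530/49]
+L4 (α=3/7) → [28097/343, 34425/343, 38460/343]
rounded: [82, 100, 112]

at x=1,y=1 over L1,L2,L3,L4:
after L1 α=0: [0, 0, 0]
after L2 α=0: [0, 0, 0]
after L3 α=2/7: [128/7, 228/7, 202/7]
after L4 α=1/2: [813/7, 933/7, 1231/14]
→ [116, 133, 88]

(0,1) stack=L1,L2,L3,L4; from [0,0,0]:
+L1 (α=3/8) → [453/8, 147/2, 267/4]
+L2 (α=1/3) → [443/4, 197/3, 199/2]
+L3 (α=2/7) → [4167/28, 2173/21, 1907/14]
+L4 (α=1/2) → [6547/56, 3344/21, 4637/28]
= [117, 159, 166]


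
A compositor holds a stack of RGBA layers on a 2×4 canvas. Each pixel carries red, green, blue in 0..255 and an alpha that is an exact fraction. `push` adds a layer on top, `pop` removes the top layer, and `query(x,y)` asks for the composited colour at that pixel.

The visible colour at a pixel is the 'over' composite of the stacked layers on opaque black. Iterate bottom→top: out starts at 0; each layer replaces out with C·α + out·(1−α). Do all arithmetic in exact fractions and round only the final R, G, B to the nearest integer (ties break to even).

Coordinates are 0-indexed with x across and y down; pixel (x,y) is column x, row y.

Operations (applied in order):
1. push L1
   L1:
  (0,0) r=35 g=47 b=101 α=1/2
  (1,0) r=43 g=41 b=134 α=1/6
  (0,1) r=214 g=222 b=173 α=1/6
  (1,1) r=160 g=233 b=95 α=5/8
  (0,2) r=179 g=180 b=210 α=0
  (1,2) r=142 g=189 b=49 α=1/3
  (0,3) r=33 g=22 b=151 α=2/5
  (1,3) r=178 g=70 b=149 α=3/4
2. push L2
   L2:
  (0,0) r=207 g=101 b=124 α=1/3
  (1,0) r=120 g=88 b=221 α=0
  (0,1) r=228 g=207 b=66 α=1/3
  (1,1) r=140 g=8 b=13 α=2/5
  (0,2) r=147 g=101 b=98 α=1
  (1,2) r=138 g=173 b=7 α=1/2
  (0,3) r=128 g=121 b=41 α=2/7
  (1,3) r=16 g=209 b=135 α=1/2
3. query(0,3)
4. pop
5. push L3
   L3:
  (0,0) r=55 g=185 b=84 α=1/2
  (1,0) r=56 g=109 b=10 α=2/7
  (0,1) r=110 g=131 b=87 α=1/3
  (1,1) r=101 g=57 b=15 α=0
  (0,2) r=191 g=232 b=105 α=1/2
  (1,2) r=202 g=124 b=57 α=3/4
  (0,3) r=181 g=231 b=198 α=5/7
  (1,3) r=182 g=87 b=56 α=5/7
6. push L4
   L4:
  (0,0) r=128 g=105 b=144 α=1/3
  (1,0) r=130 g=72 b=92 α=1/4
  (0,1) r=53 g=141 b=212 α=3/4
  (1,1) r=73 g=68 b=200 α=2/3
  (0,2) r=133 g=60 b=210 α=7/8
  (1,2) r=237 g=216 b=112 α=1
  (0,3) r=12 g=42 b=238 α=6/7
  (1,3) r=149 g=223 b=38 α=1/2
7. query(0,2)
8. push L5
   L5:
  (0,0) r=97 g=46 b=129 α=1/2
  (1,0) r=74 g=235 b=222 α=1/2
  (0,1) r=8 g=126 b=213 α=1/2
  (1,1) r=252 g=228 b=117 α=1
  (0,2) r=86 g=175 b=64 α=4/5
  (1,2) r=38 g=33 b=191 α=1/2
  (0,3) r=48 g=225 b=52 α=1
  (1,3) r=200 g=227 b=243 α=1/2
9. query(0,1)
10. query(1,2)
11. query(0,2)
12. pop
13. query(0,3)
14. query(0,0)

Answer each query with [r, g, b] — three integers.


(0,3) stack=L1,L2; from [0,0,0]:
after L1 α=2/5: [66/5, 44/5, 302/5]
after L2 α=2/7: [46, 286/7, 384/7]
rounded: [46, 41, 55]

at x=0,y=2 over L1,L3,L4:
after L1 α=0: [0, 0, 0]
after L3 α=1/2: [191/2, 116, 105/2]
after L4 α=7/8: [2053/16, 67, 3045/16]
= [128, 67, 190]

(0,1) stack=L1,L3,L4,L5; from [0,0,0]:
L1 α=1/6: [107/3, 37, 173/6]
L3 α=1/3: [544/9, 205/3, 434/9]
L4 α=3/4: [1975/36, 737/6, 3079/18]
L5 α=1/2: [2263/72, 1493/12, 6913/36]
→ [31, 124, 192]

query (1,2) [L1,L3,L4,L5] — begin 0,0,0
+L1 (α=1/3) → [142/3, 63, 49/3]
+L3 (α=3/4) → [490/3, 435/4, 281/6]
+L4 (α=1) → [237, 216, 112]
+L5 (α=1/2) → [275/2, 249/2, 303/2]
= [138, 124, 152]

at x=0,y=2 over L1,L3,L4,L5:
+L1 (α=0) → [0, 0, 0]
+L3 (α=1/2) → [191/2, 116, 105/2]
+L4 (α=7/8) → [2053/16, 67, 3045/16]
+L5 (α=4/5) → [7557/80, 767/5, 7141/80]
→ [94, 153, 89]

at x=0,y=3 over L1,L3,L4:
after L1 α=2/5: [66/5, 44/5, 302/5]
after L3 α=5/7: [4657/35, 5863/35, 5554/35]
after L4 α=6/7: [7177/245, 14683/245, 55534/245]
rounded: [29, 60, 227]

at x=0,y=0 over L1,L3,L4:
+L1 (α=1/2) → [35/2, 47/2, 101/2]
+L3 (α=1/2) → [145/4, 417/4, 269/4]
+L4 (α=1/3) → [401/6, 209/2, 557/6]
rounded: [67, 104, 93]


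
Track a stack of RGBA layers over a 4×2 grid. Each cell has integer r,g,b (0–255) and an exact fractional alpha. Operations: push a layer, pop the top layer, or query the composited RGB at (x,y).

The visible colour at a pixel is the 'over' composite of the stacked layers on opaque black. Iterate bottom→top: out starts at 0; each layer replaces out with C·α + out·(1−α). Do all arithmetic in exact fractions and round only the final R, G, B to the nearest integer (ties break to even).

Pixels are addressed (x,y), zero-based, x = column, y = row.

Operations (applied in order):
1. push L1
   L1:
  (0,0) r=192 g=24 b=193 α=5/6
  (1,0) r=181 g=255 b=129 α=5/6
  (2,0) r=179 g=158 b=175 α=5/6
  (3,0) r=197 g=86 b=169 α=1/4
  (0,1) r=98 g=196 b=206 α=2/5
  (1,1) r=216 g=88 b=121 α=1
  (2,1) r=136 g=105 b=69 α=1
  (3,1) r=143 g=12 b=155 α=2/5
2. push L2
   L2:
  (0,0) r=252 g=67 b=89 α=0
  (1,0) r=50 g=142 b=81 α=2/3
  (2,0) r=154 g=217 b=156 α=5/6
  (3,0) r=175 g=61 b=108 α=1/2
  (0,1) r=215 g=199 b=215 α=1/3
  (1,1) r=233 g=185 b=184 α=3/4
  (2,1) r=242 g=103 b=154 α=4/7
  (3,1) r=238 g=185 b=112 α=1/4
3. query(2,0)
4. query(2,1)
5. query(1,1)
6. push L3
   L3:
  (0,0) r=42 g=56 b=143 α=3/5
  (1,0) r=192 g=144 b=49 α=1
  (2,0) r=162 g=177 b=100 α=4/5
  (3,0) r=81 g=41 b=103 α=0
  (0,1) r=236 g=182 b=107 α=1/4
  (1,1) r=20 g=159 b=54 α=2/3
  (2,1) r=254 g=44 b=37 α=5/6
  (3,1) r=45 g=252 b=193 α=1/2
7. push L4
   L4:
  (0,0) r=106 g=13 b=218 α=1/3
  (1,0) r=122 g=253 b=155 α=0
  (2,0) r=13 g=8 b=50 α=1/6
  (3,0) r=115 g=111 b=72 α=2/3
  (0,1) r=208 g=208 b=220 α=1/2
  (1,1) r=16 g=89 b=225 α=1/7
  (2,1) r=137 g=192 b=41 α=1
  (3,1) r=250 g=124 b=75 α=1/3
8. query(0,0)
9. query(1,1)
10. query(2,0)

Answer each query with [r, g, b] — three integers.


at x=2,y=0 over L1,L2:
after L1 α=5/6: [895/6, 395/3, 875/6]
after L2 α=5/6: [5515/36, 1825/9, 5555/36]
= [153, 203, 154]

at x=2,y=1 over L1,L2:
L1 α=1: [136, 105, 69]
L2 α=4/7: [1376/7, 727/7, 823/7]
→ [197, 104, 118]

(1,1) stack=L1,L2; from [0,0,0]:
after L1 α=1: [216, 88, 121]
after L2 α=3/4: [915/4, 643/4, 673/4]
→ [229, 161, 168]

(0,0) stack=L1,L2,L3,L4; from [0,0,0]:
L1 α=5/6: [160, 20, 965/6]
L2 α=0: [160, 20, 965/6]
L3 α=3/5: [446/5, 208/5, 2252/15]
L4 α=1/3: [474/5, 481/15, 7774/45]
→ [95, 32, 173]

(1,1) stack=L1,L2,L3,L4; from [0,0,0]:
after L1 α=1: [216, 88, 121]
after L2 α=3/4: [915/4, 643/4, 673/4]
after L3 α=2/3: [1075/12, 1915/12, 1105/12]
after L4 α=1/7: [1107/14, 299/2, 1555/14]
→ [79, 150, 111]

query (2,0) [L1,L2,L3,L4] — begin 0,0,0
L1 α=5/6: [895/6, 395/3, 875/6]
L2 α=5/6: [5515/36, 1825/9, 5555/36]
L3 α=4/5: [28843/180, 8197/45, 3991/36]
L4 α=1/6: [29311/216, 8269/54, 21755/216]
rounded: [136, 153, 101]


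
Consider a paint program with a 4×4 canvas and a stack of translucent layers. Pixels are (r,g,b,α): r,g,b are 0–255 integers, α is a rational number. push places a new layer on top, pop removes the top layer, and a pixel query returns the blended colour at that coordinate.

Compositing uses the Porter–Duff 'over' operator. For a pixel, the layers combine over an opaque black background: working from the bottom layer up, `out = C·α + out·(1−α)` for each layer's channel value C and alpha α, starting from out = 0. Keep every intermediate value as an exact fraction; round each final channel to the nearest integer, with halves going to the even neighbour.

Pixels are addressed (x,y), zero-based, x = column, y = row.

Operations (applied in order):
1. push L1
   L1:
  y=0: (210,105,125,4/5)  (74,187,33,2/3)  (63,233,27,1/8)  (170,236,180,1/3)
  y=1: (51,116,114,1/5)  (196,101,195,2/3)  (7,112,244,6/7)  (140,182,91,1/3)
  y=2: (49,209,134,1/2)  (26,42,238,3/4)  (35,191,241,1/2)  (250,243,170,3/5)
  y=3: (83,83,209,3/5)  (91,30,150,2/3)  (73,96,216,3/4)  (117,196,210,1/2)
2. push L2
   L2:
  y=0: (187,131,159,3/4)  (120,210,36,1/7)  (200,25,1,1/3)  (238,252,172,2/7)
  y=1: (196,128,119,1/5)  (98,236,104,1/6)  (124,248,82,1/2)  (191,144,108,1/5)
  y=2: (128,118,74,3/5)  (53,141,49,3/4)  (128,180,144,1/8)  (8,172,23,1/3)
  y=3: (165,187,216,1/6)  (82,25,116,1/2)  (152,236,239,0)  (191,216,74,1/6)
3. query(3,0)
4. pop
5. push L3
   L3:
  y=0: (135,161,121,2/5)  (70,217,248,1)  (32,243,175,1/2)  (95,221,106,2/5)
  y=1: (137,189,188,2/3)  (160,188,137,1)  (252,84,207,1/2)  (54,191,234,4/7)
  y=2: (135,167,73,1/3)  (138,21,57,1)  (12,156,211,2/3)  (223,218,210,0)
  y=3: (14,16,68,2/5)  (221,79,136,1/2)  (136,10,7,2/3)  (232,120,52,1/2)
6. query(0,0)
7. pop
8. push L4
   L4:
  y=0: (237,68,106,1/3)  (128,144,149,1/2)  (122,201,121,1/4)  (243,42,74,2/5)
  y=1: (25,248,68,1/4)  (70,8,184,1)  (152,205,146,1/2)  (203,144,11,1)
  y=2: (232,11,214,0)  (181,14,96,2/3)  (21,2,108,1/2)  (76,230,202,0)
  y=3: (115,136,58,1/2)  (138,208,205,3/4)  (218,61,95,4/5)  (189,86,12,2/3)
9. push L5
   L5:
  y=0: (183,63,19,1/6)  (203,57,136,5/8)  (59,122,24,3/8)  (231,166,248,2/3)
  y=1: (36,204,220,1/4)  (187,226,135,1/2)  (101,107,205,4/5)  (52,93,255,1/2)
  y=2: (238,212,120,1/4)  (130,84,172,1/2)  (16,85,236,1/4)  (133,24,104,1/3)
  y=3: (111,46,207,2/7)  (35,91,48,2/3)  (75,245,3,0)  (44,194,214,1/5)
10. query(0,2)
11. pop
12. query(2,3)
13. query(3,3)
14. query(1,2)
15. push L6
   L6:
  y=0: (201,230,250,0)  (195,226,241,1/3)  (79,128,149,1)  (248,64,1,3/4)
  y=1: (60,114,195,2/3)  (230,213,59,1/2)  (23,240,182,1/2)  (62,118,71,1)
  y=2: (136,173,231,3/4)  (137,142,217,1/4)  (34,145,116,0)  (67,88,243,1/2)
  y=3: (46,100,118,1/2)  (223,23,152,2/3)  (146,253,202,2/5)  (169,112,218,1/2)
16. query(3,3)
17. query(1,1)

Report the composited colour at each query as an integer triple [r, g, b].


(3,0) stack=L1,L2; from [0,0,0]:
+L1 (α=1/3) → [170/3, 236/3, 60]
+L2 (α=2/7) → [2278/21, 2692/21, 92]
rounded: [108, 128, 92]

query (0,0) [L1,L3] — begin 0,0,0
L1 α=4/5: [168, 84, 100]
L3 α=2/5: [774/5, 574/5, 542/5]
= [155, 115, 108]

at x=0,y=2 over L1,L4,L5:
L1 α=1/2: [49/2, 209/2, 67]
L4 α=0: [49/2, 209/2, 67]
L5 α=1/4: [623/8, 1051/8, 321/4]
= [78, 131, 80]

(2,3) stack=L1,L4; from [0,0,0]:
L1 α=3/4: [219/4, 72, 162]
L4 α=4/5: [3707/20, 316/5, 542/5]
rounded: [185, 63, 108]

query (3,3) [L1,L4] — begin 0,0,0
after L1 α=1/2: [117/2, 98, 105]
after L4 α=2/3: [291/2, 90, 43]
rounded: [146, 90, 43]

(1,2) stack=L1,L4; from [0,0,0]:
L1 α=3/4: [39/2, 63/2, 357/2]
L4 α=2/3: [763/6, 119/6, 247/2]
rounded: [127, 20, 124]

at x=3,y=3 over L1,L4,L6:
L1 α=1/2: [117/2, 98, 105]
L4 α=2/3: [291/2, 90, 43]
L6 α=1/2: [629/4, 101, 261/2]
= [157, 101, 130]

query (1,1) [L1,L4,L6] — begin 0,0,0
after L1 α=2/3: [392/3, 202/3, 130]
after L4 α=1: [70, 8, 184]
after L6 α=1/2: [150, 221/2, 243/2]
→ [150, 110, 122]


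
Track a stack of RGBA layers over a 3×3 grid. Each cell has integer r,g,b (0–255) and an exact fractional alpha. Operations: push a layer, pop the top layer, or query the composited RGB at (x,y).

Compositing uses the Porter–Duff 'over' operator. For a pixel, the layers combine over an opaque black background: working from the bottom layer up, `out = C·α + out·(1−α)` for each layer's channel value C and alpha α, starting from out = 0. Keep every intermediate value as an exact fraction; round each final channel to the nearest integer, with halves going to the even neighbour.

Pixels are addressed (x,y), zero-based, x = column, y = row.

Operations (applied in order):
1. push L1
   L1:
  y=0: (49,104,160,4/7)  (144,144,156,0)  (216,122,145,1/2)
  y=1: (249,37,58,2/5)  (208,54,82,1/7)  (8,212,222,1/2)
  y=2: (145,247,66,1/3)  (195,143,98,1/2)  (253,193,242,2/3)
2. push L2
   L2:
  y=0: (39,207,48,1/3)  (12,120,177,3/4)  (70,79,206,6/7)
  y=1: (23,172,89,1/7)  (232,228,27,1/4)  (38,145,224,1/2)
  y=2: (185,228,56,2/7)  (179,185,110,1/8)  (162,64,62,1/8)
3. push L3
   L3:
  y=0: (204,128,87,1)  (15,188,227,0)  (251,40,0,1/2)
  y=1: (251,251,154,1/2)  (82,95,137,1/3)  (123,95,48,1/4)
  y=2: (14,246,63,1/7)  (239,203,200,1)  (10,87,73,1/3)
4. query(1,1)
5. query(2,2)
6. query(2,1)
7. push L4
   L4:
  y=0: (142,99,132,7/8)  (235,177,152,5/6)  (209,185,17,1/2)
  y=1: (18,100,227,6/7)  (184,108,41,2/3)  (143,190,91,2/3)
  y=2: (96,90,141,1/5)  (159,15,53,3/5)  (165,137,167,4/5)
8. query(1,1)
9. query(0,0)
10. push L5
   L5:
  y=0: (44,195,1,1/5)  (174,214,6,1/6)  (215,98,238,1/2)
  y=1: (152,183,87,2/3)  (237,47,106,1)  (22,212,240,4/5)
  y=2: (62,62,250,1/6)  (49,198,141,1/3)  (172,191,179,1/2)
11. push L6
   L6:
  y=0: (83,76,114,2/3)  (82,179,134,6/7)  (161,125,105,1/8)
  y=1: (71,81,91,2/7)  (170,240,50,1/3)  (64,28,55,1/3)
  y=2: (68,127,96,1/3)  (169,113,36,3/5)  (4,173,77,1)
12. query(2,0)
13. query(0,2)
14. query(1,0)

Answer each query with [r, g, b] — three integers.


query (1,1) [L1,L2,L3] — begin 0,0,0
+L1 (α=1/7) → [208/7, 54/7, 82/7]
+L2 (α=1/4) → [562/7, 879/14, 435/28]
+L3 (α=1/3) → [566/7, 1544/21, 2353/42]
= [81, 74, 56]

(2,2) stack=L1,L2,L3; from [0,0,0]:
L1 α=2/3: [506/3, 386/3, 484/3]
L2 α=1/8: [1007/6, 1447/12, 1787/12]
L3 α=1/3: [1037/9, 1969/18, 2225/18]
rounded: [115, 109, 124]

query (2,1) [L1,L2,L3] — begin 0,0,0
L1 α=1/2: [4, 106, 111]
L2 α=1/2: [21, 251/2, 335/2]
L3 α=1/4: [93/2, 943/8, 1101/8]
rounded: [46, 118, 138]

query (1,1) [L1,L2,L3,L4] — begin 0,0,0
after L1 α=1/7: [208/7, 54/7, 82/7]
after L2 α=1/4: [562/7, 879/14, 435/28]
after L3 α=1/3: [566/7, 1544/21, 2353/42]
after L4 α=2/3: [3142/21, 6080/63, 5797/126]
→ [150, 97, 46]

at x=0,y=0 over L1,L2,L3,L4:
L1 α=4/7: [28, 416/7, 640/7]
L2 α=1/3: [95/3, 2281/21, 1616/21]
L3 α=1: [204, 128, 87]
L4 α=7/8: [599/4, 821/8, 1011/8]
= [150, 103, 126]

at x=2,y=0 over L1,L2,L3,L4,L5,L6:
after L1 α=1/2: [108, 61, 145/2]
after L2 α=6/7: [528/7, 535/7, 2617/14]
after L3 α=1/2: [2285/14, 815/14, 2617/28]
after L4 α=1/2: [5211/28, 3405/28, 3093/56]
after L5 α=1/2: [11231/56, 6149/56, 16421/112]
after L6 α=1/8: [12519/64, 7149/64, 18101/128]
= [196, 112, 141]

at x=0,y=2 over L1,L2,L3,L4,L5,L6:
+L1 (α=1/3) → [145/3, 247/3, 22]
+L2 (α=2/7) → [1835/21, 2603/21, 222/7]
+L3 (α=1/7) → [3768/49, 6928/49, 1773/49]
+L4 (α=1/5) → [19776/245, 32122/245, 14001/245]
+L5 (α=1/6) → [11407/147, 5860/49, 26251/294]
+L6 (α=1/3) → [32810/441, 5981/49, 40363/441]
= [74, 122, 92]

at x=1,y=0 over L1,L2,L3,L4,L5,L6:
after L1 α=0: [0, 0, 0]
after L2 α=3/4: [9, 90, 531/4]
after L3 α=0: [9, 90, 531/4]
after L4 α=5/6: [592/3, 325/2, 3571/24]
after L5 α=1/6: [1741/9, 2053/12, 17999/144]
after L6 α=6/7: [6169/63, 14941/84, 133775/1008]
→ [98, 178, 133]


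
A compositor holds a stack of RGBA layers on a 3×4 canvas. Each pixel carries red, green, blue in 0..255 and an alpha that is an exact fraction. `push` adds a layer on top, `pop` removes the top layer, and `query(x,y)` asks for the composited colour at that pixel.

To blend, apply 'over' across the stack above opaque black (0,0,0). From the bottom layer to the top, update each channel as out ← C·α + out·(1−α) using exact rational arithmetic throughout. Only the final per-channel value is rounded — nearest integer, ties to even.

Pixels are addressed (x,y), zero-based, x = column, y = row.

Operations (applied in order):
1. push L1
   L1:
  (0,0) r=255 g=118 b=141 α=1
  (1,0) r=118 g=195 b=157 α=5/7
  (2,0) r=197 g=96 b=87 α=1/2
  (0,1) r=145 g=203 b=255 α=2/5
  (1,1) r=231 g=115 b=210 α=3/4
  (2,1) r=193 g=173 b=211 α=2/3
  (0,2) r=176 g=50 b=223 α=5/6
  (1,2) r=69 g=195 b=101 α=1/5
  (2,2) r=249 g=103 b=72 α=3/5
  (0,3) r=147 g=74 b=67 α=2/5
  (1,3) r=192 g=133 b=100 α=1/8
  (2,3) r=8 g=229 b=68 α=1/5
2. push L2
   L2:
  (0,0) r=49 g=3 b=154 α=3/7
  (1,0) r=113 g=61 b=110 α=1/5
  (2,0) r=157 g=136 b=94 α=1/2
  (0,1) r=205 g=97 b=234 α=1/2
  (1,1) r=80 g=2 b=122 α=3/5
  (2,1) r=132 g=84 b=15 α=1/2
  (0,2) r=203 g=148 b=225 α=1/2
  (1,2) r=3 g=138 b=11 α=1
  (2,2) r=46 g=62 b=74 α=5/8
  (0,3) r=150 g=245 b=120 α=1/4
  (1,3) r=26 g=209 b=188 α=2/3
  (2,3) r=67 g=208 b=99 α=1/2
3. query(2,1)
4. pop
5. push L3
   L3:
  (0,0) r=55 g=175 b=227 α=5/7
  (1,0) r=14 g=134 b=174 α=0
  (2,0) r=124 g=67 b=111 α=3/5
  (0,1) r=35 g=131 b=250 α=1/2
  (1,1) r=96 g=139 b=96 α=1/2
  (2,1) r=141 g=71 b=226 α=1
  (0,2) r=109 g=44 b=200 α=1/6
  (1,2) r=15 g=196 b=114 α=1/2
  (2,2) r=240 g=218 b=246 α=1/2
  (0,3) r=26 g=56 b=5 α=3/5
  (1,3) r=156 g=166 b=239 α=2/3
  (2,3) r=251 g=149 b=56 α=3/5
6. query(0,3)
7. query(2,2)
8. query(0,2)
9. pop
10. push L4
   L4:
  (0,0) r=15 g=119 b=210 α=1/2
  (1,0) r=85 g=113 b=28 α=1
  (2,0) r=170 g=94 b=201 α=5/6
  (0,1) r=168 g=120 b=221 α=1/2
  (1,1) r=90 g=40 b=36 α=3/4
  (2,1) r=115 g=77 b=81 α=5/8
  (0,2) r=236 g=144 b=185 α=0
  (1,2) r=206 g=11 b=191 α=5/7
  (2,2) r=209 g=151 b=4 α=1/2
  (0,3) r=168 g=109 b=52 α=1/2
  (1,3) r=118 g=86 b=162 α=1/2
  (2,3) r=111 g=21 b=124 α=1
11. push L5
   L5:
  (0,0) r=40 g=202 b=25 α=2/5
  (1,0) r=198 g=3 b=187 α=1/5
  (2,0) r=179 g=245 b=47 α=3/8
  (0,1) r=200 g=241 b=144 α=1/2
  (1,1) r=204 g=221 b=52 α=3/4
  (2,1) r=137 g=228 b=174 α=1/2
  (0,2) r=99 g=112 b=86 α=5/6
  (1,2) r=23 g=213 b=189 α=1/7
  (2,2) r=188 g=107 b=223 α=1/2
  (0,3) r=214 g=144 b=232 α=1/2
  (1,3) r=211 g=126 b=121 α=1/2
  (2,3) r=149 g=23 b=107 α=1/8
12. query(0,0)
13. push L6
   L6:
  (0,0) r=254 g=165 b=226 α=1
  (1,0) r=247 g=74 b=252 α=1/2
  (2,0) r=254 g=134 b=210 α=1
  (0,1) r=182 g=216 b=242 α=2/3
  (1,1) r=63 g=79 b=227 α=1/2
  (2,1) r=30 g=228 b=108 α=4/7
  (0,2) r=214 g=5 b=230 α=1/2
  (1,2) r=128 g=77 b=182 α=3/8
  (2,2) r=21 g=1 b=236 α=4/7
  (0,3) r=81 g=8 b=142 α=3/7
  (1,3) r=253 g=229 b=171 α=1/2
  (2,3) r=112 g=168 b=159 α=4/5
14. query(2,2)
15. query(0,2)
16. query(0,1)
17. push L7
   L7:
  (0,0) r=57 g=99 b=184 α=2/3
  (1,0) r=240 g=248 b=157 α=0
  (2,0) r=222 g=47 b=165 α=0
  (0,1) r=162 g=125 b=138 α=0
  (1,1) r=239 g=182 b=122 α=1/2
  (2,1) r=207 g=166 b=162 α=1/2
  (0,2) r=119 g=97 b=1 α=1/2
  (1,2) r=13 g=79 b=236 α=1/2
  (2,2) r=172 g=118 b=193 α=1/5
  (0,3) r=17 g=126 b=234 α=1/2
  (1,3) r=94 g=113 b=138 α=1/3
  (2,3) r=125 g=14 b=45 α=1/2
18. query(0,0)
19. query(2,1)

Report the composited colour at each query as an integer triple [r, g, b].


(2,1) stack=L1,L2; from [0,0,0]:
+L1 (α=2/3) → [386/3, 346/3, 422/3]
+L2 (α=1/2) → [391/3, 299/3, 467/6]
→ [130, 100, 78]

at x=0,y=3 over L1,L3:
+L1 (α=2/5) → [294/5, 148/5, 134/5]
+L3 (α=3/5) → [978/25, 1136/25, 343/25]
= [39, 45, 14]

(2,2) stack=L1,L3; from [0,0,0]:
after L1 α=3/5: [747/5, 309/5, 216/5]
after L3 α=1/2: [1947/10, 1399/10, 723/5]
→ [195, 140, 145]

(0,2) stack=L1,L3; from [0,0,0]:
after L1 α=5/6: [440/3, 125/3, 1115/6]
after L3 α=1/6: [2527/18, 757/18, 6775/36]
rounded: [140, 42, 188]

at x=0,y=0 over L1,L4,L5:
L1 α=1: [255, 118, 141]
L4 α=1/2: [135, 237/2, 351/2]
L5 α=2/5: [97, 1519/10, 1153/10]
→ [97, 152, 115]

at x=2,y=2 over L1,L4,L5,L6:
after L1 α=3/5: [747/5, 309/5, 216/5]
after L4 α=1/2: [896/5, 532/5, 118/5]
after L5 α=1/2: [918/5, 1067/10, 1233/10]
after L6 α=4/7: [3174/35, 463/10, 1877/10]
→ [91, 46, 188]

query (0,2) [L1,L4,L5,L6] — begin 0,0,0
after L1 α=5/6: [440/3, 125/3, 1115/6]
after L4 α=0: [440/3, 125/3, 1115/6]
after L5 α=5/6: [1925/18, 1805/18, 3695/36]
after L6 α=1/2: [5777/36, 1895/36, 11975/72]
= [160, 53, 166]

(0,1) stack=L1,L4,L5,L6; from [0,0,0]:
L1 α=2/5: [58, 406/5, 102]
L4 α=1/2: [113, 503/5, 323/2]
L5 α=1/2: [313/2, 854/5, 611/4]
L6 α=2/3: [347/2, 3014/15, 849/4]
→ [174, 201, 212]

query (0,0) [L1,L4,L5,L6,L7] — begin 0,0,0
+L1 (α=1) → [255, 118, 141]
+L4 (α=1/2) → [135, 237/2, 351/2]
+L5 (α=2/5) → [97, 1519/10, 1153/10]
+L6 (α=1) → [254, 165, 226]
+L7 (α=2/3) → [368/3, 121, 198]
rounded: [123, 121, 198]

(2,1) stack=L1,L4,L5,L6,L7; from [0,0,0]:
after L1 α=2/3: [386/3, 346/3, 422/3]
after L4 α=5/8: [961/8, 731/8, 827/8]
after L5 α=1/2: [2057/16, 2555/16, 2219/16]
after L6 α=4/7: [8091/112, 22257/112, 13569/112]
after L7 α=1/2: [31275/224, 40849/224, 31713/224]
→ [140, 182, 142]


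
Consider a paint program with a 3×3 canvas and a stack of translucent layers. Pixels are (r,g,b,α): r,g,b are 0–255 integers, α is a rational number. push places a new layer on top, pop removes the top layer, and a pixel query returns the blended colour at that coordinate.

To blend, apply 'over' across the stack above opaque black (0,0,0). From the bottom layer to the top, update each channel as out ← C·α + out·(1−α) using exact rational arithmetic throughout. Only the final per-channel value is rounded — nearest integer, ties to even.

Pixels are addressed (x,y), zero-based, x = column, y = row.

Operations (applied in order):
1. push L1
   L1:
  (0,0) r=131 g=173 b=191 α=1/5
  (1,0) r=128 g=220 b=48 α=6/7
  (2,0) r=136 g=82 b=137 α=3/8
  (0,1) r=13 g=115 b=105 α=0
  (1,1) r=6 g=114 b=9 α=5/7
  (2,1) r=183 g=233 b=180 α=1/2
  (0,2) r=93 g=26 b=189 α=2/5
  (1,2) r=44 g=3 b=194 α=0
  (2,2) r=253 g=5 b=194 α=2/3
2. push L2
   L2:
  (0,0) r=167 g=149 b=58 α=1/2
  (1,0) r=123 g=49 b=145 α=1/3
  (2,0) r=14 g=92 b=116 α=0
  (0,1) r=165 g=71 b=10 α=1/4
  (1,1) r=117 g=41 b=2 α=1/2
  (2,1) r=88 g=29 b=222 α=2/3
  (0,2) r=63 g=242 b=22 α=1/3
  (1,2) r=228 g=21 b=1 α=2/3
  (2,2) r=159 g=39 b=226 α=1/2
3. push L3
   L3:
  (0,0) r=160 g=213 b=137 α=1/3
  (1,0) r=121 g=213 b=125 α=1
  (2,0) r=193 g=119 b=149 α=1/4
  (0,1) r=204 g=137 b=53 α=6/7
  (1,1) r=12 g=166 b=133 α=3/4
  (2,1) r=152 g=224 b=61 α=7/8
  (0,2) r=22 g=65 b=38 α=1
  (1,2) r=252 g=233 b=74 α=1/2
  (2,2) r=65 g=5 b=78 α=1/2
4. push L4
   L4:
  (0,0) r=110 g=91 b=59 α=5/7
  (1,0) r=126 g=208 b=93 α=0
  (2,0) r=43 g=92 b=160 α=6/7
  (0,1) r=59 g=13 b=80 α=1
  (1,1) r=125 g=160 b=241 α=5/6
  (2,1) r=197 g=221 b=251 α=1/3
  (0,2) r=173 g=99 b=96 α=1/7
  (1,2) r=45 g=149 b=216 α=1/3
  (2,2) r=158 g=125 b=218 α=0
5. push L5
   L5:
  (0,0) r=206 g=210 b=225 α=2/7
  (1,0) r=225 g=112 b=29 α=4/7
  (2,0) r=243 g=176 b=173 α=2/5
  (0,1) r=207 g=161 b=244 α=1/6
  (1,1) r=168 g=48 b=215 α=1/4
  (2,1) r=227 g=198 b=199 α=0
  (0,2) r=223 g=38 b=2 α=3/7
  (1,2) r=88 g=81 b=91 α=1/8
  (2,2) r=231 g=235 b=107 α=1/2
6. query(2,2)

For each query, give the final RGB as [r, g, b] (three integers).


(2,2) stack=L1,L2,L3,L4,L5; from [0,0,0]:
+L1 (α=2/3) → [506/3, 10/3, 388/3]
+L2 (α=1/2) → [983/6, 127/6, 533/3]
+L3 (α=1/2) → [1373/12, 157/12, 767/6]
+L4 (α=0) → [1373/12, 157/12, 767/6]
+L5 (α=1/2) → [4145/24, 2977/24, 1409/12]
rounded: [173, 124, 117]
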